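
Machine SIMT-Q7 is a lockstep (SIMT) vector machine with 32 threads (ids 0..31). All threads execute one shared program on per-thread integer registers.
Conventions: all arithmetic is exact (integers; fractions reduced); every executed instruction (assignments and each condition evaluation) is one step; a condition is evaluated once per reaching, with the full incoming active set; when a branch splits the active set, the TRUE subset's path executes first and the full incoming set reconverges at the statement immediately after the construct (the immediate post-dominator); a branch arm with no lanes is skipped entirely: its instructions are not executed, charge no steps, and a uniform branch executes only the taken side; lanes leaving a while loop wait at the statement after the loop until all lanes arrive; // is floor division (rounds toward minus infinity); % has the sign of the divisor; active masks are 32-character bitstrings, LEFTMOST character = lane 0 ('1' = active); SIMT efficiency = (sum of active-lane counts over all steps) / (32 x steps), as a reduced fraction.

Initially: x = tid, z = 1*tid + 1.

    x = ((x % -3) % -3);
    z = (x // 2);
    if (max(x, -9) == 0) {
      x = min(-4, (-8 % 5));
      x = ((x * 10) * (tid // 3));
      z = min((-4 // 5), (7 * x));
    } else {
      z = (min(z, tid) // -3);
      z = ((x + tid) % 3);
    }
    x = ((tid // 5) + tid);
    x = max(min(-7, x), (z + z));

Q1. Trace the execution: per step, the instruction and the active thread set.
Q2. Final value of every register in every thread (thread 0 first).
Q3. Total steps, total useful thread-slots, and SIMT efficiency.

step 0: x <- ((x % -3) % -3)         11111111111111111111111111111111
step 1: z <- (x // 2)                11111111111111111111111111111111
step 2: eval (max(x, -9) == 0)       11111111111111111111111111111111
step 3: x <- min(-4, (-8 % 5))       10010010010010010010010010010010
step 4: x <- ((x * 10) * (tid // 3)) 10010010010010010010010010010010
step 5: z <- min((-4 // 5), (7 * x)) 10010010010010010010010010010010
step 6: z <- (min(z, tid) // -3)     01101101101101101101101101101101
step 7: z <- ((x + tid) % 3)         01101101101101101101101101101101
step 8: x <- ((tid // 5) + tid)      11111111111111111111111111111111
step 9: x <- max(min(-7, x), (z + z)) 11111111111111111111111111111111

Answer: 10 steps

x: -2,4,2,-7,4,2,-7,4,2,-7,4,2,-7,4,2,-7,4,2,-7,4,2,-7,4,2,-7,4,2,-7,4,2,-7,4
z: -1,2,1,-280,2,1,-560,2,1,-840,2,1,-1120,2,1,-1400,2,1,-1680,2,1,-1960,2,1,-2240,2,1,-2520,2,1,-2800,2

steps = 10; useful = 235; efficiency = 235/320 = 47/64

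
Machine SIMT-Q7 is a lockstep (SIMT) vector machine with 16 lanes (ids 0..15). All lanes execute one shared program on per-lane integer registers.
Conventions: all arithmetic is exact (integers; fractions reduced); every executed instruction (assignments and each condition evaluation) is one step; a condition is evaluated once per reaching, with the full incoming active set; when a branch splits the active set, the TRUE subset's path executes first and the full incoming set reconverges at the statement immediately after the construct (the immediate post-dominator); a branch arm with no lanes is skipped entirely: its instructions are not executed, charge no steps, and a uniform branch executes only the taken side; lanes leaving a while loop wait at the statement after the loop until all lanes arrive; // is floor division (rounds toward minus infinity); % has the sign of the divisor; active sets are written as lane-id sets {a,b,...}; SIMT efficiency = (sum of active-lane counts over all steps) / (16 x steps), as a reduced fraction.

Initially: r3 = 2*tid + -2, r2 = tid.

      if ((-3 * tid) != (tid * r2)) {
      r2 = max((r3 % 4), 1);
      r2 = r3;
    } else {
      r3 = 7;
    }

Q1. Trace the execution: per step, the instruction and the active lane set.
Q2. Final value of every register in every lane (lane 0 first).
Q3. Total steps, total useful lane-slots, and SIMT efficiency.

step 0: eval ((-3 * tid) != (tid * r2)) {0,1,2,3,4,5,6,7,8,9,10,11,12,13,14,15}
step 1: r2 <- max((r3 % 4), 1)       {1,2,3,4,5,6,7,8,9,10,11,12,13,14,15}
step 2: r2 <- r3                     {1,2,3,4,5,6,7,8,9,10,11,12,13,14,15}
step 3: r3 <- 7                      {0}

Answer: 4 steps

r3: 7,0,2,4,6,8,10,12,14,16,18,20,22,24,26,28
r2: 0,0,2,4,6,8,10,12,14,16,18,20,22,24,26,28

steps = 4; useful = 47; efficiency = 47/64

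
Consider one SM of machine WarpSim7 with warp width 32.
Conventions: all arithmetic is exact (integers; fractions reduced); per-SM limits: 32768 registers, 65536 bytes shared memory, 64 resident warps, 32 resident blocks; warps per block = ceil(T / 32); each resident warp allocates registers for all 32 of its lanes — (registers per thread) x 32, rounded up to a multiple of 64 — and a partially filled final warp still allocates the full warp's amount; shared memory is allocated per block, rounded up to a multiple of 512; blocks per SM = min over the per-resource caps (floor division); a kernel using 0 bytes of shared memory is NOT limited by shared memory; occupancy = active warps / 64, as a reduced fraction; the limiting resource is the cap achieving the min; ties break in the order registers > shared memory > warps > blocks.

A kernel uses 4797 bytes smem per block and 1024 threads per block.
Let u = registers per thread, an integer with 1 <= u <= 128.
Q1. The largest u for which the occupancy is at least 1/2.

Answer: u = 32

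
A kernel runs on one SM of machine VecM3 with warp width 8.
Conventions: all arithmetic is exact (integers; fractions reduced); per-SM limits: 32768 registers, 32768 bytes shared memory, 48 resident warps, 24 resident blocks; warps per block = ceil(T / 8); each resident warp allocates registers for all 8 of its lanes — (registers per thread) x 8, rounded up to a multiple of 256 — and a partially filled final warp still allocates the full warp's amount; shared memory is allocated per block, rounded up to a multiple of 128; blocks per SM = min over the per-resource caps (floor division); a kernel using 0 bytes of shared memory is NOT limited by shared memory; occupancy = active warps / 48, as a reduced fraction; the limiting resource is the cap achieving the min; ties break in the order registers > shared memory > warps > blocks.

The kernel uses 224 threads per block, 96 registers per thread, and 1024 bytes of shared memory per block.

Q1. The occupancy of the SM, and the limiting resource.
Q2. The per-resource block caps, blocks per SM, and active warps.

Answer: occupancy 7/12, limited by registers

registers: 1 block
shared memory: 32 blocks
warps: 1 block
blocks: 24 blocks

Answer: 1 block, 28 active warps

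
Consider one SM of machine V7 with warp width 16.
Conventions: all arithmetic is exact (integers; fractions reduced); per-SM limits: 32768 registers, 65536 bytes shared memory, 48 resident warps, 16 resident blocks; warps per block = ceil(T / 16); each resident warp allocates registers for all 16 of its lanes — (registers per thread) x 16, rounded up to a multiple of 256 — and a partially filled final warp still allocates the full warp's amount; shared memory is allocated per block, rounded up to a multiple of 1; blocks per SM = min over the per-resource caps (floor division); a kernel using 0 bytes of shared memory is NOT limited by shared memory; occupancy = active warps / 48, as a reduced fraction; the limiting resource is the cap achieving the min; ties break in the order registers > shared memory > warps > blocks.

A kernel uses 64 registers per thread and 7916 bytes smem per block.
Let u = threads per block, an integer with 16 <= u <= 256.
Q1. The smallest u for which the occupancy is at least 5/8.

Answer: u = 49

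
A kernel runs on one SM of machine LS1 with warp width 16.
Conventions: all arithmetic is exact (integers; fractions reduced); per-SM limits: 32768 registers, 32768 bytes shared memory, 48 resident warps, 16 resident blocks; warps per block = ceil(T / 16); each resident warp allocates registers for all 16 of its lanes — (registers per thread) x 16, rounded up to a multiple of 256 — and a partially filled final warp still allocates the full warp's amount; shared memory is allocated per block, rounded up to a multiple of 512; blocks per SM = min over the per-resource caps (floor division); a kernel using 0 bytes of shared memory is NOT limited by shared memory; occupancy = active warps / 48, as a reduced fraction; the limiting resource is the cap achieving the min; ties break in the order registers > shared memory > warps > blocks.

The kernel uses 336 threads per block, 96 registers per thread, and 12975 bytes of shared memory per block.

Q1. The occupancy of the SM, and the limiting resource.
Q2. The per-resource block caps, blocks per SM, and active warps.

Answer: occupancy 7/16, limited by registers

registers: 1 block
shared memory: 2 blocks
warps: 2 blocks
blocks: 16 blocks

Answer: 1 block, 21 active warps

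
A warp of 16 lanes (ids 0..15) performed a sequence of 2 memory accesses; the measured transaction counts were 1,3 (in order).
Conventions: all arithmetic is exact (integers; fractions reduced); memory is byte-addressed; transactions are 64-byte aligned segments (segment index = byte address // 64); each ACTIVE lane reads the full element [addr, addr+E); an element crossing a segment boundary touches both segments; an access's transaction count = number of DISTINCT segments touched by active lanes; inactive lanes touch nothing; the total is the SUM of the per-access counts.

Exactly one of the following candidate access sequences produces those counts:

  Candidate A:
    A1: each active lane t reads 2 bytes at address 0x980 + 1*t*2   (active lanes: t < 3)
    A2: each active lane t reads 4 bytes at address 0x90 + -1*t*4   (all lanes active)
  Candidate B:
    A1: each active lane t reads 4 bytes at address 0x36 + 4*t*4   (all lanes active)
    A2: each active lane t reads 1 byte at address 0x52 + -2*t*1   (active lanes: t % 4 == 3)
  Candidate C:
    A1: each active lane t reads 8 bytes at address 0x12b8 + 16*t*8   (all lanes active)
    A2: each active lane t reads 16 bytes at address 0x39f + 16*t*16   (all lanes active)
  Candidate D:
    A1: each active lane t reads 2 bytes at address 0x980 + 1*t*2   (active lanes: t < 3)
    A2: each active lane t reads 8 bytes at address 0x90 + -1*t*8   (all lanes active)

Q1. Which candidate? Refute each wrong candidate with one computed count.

A: A2 gives 2 transactions, not 3
B: A1 gives 5 transactions, not 1
C: A1 gives 16 transactions, not 1
D: all counts match (1,3)

Answer: D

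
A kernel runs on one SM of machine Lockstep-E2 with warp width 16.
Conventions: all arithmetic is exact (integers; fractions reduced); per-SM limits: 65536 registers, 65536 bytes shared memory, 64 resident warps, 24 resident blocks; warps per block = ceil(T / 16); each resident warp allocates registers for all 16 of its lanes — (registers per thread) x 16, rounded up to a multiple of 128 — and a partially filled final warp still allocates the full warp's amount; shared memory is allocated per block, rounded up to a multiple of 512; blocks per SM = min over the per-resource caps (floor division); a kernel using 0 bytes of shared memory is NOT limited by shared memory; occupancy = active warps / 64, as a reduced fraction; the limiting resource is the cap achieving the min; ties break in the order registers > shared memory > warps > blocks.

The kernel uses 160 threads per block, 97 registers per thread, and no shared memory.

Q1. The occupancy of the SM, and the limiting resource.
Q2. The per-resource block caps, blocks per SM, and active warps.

Answer: occupancy 15/32, limited by registers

registers: 3 blocks
shared memory: no limit (kernel uses none)
warps: 6 blocks
blocks: 24 blocks

Answer: 3 blocks, 30 active warps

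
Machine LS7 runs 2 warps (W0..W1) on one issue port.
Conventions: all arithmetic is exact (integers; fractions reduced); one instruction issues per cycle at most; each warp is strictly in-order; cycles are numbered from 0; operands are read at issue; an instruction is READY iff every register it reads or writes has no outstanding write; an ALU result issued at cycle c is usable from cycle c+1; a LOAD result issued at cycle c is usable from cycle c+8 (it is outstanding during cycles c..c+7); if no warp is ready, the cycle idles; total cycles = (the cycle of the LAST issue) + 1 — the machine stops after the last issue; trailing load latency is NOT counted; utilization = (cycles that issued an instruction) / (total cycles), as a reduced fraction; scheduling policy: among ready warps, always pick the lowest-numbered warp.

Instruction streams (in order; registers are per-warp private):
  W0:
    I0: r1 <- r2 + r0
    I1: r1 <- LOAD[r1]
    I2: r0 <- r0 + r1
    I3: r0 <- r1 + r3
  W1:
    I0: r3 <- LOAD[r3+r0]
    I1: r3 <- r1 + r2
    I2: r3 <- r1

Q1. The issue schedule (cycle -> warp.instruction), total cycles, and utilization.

cycle 0: W0.I0
cycle 1: W0.I1
cycle 2: W1.I0
cycle 3: idle
cycle 4: idle
cycle 5: idle
cycle 6: idle
cycle 7: idle
cycle 8: idle
cycle 9: W0.I2
cycle 10: W0.I3
cycle 11: W1.I1
cycle 12: W1.I2

Answer: 13 cycles, utilization 7/13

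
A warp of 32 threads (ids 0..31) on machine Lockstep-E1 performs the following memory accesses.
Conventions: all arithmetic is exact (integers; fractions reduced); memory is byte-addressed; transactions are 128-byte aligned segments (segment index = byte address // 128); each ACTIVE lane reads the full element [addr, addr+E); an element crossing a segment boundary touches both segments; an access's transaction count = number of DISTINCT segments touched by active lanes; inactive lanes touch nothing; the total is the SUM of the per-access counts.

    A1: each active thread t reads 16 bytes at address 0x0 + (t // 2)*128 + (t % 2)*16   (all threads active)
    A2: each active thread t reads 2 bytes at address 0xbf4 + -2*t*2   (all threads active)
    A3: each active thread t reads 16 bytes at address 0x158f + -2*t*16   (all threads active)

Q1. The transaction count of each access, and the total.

A1: 16 transactions
A2: 2 transactions
A3: 9 transactions

Answer: 16,2,9; total 27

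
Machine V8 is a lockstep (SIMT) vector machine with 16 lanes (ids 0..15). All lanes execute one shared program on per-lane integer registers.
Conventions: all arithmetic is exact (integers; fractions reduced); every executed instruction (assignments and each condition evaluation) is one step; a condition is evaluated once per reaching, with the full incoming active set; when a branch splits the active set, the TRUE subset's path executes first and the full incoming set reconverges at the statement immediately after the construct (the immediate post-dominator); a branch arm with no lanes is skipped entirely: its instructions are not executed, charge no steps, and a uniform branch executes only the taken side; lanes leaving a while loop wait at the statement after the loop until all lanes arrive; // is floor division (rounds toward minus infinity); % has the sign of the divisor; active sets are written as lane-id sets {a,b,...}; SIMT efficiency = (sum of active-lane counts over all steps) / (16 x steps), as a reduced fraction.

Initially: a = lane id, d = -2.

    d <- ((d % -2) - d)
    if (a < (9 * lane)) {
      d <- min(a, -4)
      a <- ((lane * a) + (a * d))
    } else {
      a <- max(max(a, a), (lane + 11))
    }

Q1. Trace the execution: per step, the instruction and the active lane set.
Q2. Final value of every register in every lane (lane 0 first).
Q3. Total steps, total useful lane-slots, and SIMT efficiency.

step 0: d <- ((d % -2) - d)          {0,1,2,3,4,5,6,7,8,9,10,11,12,13,14,15}
step 1: eval (a < (9 * lane))        {0,1,2,3,4,5,6,7,8,9,10,11,12,13,14,15}
step 2: d <- min(a, -4)              {1,2,3,4,5,6,7,8,9,10,11,12,13,14,15}
step 3: a <- ((lane * a) + (a * d))  {1,2,3,4,5,6,7,8,9,10,11,12,13,14,15}
step 4: a <- max(max(a, a), (lane + 11)) {0}

Answer: 5 steps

a: 11,-3,-4,-3,0,5,12,21,32,45,60,77,96,117,140,165
d: 2,-4,-4,-4,-4,-4,-4,-4,-4,-4,-4,-4,-4,-4,-4,-4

steps = 5; useful = 63; efficiency = 63/80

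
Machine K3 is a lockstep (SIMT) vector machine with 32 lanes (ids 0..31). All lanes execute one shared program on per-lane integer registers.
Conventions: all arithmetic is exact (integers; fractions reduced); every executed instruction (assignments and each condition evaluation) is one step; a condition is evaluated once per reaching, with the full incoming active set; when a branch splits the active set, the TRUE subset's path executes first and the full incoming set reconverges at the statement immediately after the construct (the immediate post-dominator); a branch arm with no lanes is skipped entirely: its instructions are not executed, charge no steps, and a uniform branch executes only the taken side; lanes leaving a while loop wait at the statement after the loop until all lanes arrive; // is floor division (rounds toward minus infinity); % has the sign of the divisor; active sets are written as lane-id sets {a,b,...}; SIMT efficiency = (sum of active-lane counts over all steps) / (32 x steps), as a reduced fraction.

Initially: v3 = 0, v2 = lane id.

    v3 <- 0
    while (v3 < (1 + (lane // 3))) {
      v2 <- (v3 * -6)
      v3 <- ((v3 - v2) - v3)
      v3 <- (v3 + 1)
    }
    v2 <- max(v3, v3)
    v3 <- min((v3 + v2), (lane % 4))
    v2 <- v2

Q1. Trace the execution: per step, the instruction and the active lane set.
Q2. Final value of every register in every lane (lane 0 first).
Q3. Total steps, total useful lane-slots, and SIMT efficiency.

step 0: v3 <- 0                      {0,1,2,3,4,5,6,7,8,9,10,11,12,13,14,15,16,17,18,19,20,21,22,23,24,25,26,27,28,29,30,31}
step 1: eval (v3 < (1 + (lane // 3))) {0,1,2,3,4,5,6,7,8,9,10,11,12,13,14,15,16,17,18,19,20,21,22,23,24,25,26,27,28,29,30,31}
step 2: v2 <- (v3 * -6)              {0,1,2,3,4,5,6,7,8,9,10,11,12,13,14,15,16,17,18,19,20,21,22,23,24,25,26,27,28,29,30,31}
step 3: v3 <- ((v3 - v2) - v3)       {0,1,2,3,4,5,6,7,8,9,10,11,12,13,14,15,16,17,18,19,20,21,22,23,24,25,26,27,28,29,30,31}
step 4: v3 <- (v3 + 1)               {0,1,2,3,4,5,6,7,8,9,10,11,12,13,14,15,16,17,18,19,20,21,22,23,24,25,26,27,28,29,30,31}
step 5: eval (v3 < (1 + (lane // 3))) {0,1,2,3,4,5,6,7,8,9,10,11,12,13,14,15,16,17,18,19,20,21,22,23,24,25,26,27,28,29,30,31}
step 6: v2 <- (v3 * -6)              {3,4,5,6,7,8,9,10,11,12,13,14,15,16,17,18,19,20,21,22,23,24,25,26,27,28,29,30,31}
step 7: v3 <- ((v3 - v2) - v3)       {3,4,5,6,7,8,9,10,11,12,13,14,15,16,17,18,19,20,21,22,23,24,25,26,27,28,29,30,31}
step 8: v3 <- (v3 + 1)               {3,4,5,6,7,8,9,10,11,12,13,14,15,16,17,18,19,20,21,22,23,24,25,26,27,28,29,30,31}
step 9: eval (v3 < (1 + (lane // 3))) {3,4,5,6,7,8,9,10,11,12,13,14,15,16,17,18,19,20,21,22,23,24,25,26,27,28,29,30,31}
step 10: v2 <- (v3 * -6)              {21,22,23,24,25,26,27,28,29,30,31}
step 11: v3 <- ((v3 - v2) - v3)       {21,22,23,24,25,26,27,28,29,30,31}
step 12: v3 <- (v3 + 1)               {21,22,23,24,25,26,27,28,29,30,31}
step 13: eval (v3 < (1 + (lane // 3))) {21,22,23,24,25,26,27,28,29,30,31}
step 14: v2 <- max(v3, v3)            {0,1,2,3,4,5,6,7,8,9,10,11,12,13,14,15,16,17,18,19,20,21,22,23,24,25,26,27,28,29,30,31}
step 15: v3 <- min((v3 + v2), (lane % 4)) {0,1,2,3,4,5,6,7,8,9,10,11,12,13,14,15,16,17,18,19,20,21,22,23,24,25,26,27,28,29,30,31}
step 16: v2 <- v2                     {0,1,2,3,4,5,6,7,8,9,10,11,12,13,14,15,16,17,18,19,20,21,22,23,24,25,26,27,28,29,30,31}

Answer: 17 steps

v3: 0,1,2,3,0,1,2,3,0,1,2,3,0,1,2,3,0,1,2,3,0,1,2,3,0,1,2,3,0,1,2,3
v2: 1,1,1,7,7,7,7,7,7,7,7,7,7,7,7,7,7,7,7,7,7,43,43,43,43,43,43,43,43,43,43,43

steps = 17; useful = 448; efficiency = 448/544 = 14/17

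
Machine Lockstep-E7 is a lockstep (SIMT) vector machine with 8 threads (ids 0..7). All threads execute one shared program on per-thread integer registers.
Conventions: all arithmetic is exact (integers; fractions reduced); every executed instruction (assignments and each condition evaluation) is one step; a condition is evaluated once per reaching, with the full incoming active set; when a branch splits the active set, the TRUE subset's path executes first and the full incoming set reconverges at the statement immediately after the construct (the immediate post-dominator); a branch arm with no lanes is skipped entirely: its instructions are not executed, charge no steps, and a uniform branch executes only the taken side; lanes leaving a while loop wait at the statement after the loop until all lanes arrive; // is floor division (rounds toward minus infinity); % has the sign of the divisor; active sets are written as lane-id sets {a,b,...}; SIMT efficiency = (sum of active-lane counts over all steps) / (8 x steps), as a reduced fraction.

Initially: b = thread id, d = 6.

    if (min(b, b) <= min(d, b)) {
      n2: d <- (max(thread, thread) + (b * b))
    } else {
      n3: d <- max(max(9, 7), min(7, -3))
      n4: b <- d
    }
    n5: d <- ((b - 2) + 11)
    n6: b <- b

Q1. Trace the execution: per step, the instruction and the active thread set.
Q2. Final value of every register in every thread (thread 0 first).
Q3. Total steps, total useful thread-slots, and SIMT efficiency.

step 0: eval (min(b, b) <= min(d, b)) {0,1,2,3,4,5,6,7}
step 1: d <- (max(thread, thread) + (b * b)) {0,1,2,3,4,5,6}
step 2: d <- max(max(9, 7), min(7, -3)) {7}
step 3: b <- d                       {7}
step 4: d <- ((b - 2) + 11)          {0,1,2,3,4,5,6,7}
step 5: b <- b                       {0,1,2,3,4,5,6,7}

Answer: 6 steps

b: 0,1,2,3,4,5,6,9
d: 9,10,11,12,13,14,15,18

steps = 6; useful = 33; efficiency = 33/48 = 11/16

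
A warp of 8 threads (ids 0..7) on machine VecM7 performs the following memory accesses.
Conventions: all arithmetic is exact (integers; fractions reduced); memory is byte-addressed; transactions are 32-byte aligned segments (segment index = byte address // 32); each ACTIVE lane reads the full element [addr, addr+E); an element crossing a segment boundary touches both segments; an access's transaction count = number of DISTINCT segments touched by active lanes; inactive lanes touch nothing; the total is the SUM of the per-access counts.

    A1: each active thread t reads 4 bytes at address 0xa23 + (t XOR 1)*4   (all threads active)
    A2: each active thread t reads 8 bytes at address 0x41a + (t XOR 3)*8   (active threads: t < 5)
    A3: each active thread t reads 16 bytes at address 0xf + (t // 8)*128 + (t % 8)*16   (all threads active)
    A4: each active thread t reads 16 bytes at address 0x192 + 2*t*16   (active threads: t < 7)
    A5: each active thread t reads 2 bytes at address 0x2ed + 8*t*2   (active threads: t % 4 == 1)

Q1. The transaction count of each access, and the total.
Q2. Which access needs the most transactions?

A1: 2 transactions
A2: 3 transactions
A3: 5 transactions
A4: 8 transactions
A5: 2 transactions

Answer: 2,3,5,8,2; total 20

Answer: A4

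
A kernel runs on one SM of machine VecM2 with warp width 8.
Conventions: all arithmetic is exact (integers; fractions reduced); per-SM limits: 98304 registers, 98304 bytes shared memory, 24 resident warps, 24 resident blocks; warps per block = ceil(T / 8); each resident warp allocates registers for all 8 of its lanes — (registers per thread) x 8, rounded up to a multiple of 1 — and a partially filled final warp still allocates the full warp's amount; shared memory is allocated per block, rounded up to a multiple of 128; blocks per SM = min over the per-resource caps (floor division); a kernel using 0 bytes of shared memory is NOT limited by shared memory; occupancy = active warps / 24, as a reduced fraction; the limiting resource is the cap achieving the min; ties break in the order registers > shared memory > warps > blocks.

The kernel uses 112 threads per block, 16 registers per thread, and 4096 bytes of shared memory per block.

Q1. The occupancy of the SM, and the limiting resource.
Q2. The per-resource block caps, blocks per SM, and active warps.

Answer: occupancy 7/12, limited by warps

registers: 54 blocks
shared memory: 24 blocks
warps: 1 block
blocks: 24 blocks

Answer: 1 block, 14 active warps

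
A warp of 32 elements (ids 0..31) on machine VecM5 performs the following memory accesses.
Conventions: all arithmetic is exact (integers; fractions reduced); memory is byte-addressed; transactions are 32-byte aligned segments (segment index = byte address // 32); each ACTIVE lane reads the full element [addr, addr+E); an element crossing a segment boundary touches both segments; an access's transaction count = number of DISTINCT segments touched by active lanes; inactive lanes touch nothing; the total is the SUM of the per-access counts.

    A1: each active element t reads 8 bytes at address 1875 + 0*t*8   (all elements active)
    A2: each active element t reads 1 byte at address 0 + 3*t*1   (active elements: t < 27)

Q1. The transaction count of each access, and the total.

A1: 1 transaction
A2: 3 transactions

Answer: 1,3; total 4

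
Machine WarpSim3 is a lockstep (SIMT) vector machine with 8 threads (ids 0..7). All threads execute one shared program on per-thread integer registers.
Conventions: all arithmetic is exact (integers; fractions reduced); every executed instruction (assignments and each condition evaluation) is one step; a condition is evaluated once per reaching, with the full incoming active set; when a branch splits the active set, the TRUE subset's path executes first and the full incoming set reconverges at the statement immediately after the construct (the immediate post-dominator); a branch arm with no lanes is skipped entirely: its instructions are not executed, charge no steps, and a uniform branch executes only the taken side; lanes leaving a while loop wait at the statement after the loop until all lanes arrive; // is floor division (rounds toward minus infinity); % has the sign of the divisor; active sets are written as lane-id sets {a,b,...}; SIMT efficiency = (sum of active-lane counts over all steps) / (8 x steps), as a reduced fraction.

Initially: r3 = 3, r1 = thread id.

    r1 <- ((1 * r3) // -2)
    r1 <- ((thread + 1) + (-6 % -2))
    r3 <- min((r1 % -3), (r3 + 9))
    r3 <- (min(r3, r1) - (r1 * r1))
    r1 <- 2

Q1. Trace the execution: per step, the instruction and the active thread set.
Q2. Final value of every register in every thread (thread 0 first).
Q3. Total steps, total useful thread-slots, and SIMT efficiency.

step 0: r1 <- ((1 * r3) // -2)       {0,1,2,3,4,5,6,7}
step 1: r1 <- ((thread + 1) + (-6 % -2)) {0,1,2,3,4,5,6,7}
step 2: r3 <- min((r1 % -3), (r3 + 9)) {0,1,2,3,4,5,6,7}
step 3: r3 <- (min(r3, r1) - (r1 * r1)) {0,1,2,3,4,5,6,7}
step 4: r1 <- 2                      {0,1,2,3,4,5,6,7}

Answer: 5 steps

r3: -3,-5,-9,-18,-26,-36,-51,-65
r1: 2,2,2,2,2,2,2,2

steps = 5; useful = 40; efficiency = 40/40 = 1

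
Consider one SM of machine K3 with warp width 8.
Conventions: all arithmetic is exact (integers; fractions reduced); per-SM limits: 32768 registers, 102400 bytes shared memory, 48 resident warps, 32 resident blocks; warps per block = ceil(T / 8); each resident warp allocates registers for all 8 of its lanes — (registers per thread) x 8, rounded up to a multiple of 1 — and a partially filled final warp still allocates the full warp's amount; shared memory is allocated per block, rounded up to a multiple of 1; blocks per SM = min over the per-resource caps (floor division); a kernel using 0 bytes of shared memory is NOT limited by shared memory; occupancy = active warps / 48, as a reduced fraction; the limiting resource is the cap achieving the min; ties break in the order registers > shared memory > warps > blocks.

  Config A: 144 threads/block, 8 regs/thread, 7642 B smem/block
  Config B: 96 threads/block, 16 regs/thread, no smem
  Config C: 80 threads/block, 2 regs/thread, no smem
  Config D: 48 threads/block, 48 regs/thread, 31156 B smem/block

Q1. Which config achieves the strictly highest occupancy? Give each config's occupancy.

occupancies: A 3/4, B 1, C 5/6, D 3/8

Answer: B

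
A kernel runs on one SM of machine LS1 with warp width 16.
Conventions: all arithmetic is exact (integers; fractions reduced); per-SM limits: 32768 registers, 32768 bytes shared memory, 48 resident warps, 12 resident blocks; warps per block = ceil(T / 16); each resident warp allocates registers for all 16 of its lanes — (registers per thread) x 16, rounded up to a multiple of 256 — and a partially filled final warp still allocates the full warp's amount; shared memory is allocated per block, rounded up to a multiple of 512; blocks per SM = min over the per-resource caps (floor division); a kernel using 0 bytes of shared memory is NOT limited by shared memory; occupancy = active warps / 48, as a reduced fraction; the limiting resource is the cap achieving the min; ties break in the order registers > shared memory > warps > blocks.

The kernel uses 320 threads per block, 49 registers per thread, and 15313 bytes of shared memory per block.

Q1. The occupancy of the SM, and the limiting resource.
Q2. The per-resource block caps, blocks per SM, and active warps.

Answer: occupancy 5/12, limited by registers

registers: 1 block
shared memory: 2 blocks
warps: 2 blocks
blocks: 12 blocks

Answer: 1 block, 20 active warps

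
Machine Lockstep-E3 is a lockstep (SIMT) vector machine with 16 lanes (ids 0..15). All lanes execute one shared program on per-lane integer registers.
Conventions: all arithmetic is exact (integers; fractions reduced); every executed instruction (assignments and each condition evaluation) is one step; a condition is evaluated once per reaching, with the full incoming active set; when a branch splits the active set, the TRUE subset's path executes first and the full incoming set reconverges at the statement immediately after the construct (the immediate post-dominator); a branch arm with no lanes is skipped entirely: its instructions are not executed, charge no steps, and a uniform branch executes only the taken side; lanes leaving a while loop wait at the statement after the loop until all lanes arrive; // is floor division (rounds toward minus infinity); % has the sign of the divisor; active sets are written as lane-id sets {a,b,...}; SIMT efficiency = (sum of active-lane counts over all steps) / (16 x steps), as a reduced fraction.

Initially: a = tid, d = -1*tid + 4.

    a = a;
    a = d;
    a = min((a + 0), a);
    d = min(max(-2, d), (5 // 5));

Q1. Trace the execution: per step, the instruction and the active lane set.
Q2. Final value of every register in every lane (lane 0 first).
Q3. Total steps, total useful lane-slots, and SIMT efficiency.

step 0: a <- a                       {0,1,2,3,4,5,6,7,8,9,10,11,12,13,14,15}
step 1: a <- d                       {0,1,2,3,4,5,6,7,8,9,10,11,12,13,14,15}
step 2: a <- min((a + 0), a)         {0,1,2,3,4,5,6,7,8,9,10,11,12,13,14,15}
step 3: d <- min(max(-2, d), (5 // 5)) {0,1,2,3,4,5,6,7,8,9,10,11,12,13,14,15}

Answer: 4 steps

a: 4,3,2,1,0,-1,-2,-3,-4,-5,-6,-7,-8,-9,-10,-11
d: 1,1,1,1,0,-1,-2,-2,-2,-2,-2,-2,-2,-2,-2,-2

steps = 4; useful = 64; efficiency = 64/64 = 1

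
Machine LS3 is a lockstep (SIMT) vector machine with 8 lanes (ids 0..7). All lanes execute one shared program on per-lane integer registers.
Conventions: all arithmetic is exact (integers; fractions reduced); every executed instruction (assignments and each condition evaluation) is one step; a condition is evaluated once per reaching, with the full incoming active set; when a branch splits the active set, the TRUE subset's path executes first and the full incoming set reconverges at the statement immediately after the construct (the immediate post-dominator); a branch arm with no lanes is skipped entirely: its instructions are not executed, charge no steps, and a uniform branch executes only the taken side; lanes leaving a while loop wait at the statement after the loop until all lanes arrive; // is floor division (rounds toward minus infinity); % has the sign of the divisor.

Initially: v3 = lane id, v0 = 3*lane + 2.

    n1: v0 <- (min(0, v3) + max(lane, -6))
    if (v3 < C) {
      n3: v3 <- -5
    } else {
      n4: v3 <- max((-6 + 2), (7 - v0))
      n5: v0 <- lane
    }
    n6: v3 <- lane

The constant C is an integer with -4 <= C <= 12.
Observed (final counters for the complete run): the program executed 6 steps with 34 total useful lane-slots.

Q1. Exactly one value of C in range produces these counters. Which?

Answer: C = 6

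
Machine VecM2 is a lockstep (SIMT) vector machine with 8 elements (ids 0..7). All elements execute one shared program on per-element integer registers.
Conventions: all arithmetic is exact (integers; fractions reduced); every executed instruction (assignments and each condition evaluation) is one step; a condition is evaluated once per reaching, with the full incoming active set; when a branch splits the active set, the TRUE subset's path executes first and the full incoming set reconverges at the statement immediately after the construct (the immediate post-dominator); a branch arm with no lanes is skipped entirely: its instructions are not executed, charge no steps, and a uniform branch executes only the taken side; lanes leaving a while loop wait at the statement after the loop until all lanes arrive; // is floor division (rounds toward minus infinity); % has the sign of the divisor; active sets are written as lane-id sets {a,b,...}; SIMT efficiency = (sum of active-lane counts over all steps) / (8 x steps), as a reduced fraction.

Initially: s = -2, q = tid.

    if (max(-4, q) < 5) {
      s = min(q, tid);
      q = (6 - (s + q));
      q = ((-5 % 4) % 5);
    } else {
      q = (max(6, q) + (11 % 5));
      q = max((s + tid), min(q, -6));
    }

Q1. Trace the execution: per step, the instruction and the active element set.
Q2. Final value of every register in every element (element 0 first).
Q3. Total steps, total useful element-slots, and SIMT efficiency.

step 0: eval (max(-4, q) < 5)        {0,1,2,3,4,5,6,7}
step 1: s <- min(q, tid)             {0,1,2,3,4}
step 2: q <- (6 - (s + q))           {0,1,2,3,4}
step 3: q <- ((-5 % 4) % 5)          {0,1,2,3,4}
step 4: q <- (max(6, q) + (11 % 5))  {5,6,7}
step 5: q <- max((s + tid), min(q, -6)) {5,6,7}

Answer: 6 steps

s: 0,1,2,3,4,-2,-2,-2
q: 3,3,3,3,3,3,4,5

steps = 6; useful = 29; efficiency = 29/48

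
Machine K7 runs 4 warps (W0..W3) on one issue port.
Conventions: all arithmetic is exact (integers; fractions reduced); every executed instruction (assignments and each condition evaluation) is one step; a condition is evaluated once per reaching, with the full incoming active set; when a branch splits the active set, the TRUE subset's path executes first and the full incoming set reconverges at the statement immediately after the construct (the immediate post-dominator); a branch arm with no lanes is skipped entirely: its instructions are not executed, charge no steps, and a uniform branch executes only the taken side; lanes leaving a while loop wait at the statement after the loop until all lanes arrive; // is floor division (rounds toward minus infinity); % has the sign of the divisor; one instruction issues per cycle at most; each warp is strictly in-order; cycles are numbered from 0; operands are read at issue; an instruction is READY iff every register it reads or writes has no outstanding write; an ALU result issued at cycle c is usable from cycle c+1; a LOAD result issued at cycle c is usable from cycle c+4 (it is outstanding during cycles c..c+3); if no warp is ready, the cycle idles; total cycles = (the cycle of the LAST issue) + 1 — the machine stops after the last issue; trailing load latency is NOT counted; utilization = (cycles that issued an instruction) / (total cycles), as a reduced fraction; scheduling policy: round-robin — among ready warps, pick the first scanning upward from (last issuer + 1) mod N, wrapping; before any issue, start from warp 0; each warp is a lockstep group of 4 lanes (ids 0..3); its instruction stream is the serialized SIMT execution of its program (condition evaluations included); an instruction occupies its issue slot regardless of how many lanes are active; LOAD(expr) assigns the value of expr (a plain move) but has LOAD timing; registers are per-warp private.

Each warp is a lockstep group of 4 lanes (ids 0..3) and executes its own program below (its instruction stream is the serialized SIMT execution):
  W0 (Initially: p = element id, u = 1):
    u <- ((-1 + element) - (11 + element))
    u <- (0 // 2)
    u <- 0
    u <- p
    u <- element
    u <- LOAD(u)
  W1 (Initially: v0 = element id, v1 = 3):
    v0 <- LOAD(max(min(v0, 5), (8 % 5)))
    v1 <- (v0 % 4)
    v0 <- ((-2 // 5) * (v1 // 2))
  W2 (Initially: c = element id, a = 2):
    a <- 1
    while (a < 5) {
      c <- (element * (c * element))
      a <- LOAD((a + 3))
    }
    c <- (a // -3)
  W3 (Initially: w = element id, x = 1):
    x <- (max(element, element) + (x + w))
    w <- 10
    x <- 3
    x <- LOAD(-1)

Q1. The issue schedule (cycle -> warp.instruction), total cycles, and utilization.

cycle 0: W0.I0
cycle 1: W1.I0
cycle 2: W2.I0
cycle 3: W3.I0
cycle 4: W0.I1
cycle 5: W1.I1
cycle 6: W2.I1
cycle 7: W3.I1
cycle 8: W0.I2
cycle 9: W1.I2
cycle 10: W2.I2
cycle 11: W3.I2
cycle 12: W0.I3
cycle 13: W2.I3
cycle 14: W3.I3
cycle 15: W0.I4
cycle 16: W0.I5
cycle 17: W2.I4
cycle 18: W2.I5
cycle 19: W2.I6
cycle 20: idle
cycle 21: idle
cycle 22: idle
cycle 23: W2.I7
cycle 24: W2.I8

Answer: 25 cycles, utilization 22/25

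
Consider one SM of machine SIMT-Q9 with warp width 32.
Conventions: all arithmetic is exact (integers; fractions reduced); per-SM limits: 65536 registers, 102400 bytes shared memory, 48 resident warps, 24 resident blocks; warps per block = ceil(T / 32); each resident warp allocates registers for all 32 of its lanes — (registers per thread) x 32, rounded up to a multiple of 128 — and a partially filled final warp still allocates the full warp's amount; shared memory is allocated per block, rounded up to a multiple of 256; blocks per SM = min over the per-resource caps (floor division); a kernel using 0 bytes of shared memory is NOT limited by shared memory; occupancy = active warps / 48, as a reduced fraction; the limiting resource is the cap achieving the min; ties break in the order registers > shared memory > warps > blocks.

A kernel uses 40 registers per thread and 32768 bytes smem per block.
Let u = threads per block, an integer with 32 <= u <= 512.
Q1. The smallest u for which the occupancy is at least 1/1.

Answer: u = 481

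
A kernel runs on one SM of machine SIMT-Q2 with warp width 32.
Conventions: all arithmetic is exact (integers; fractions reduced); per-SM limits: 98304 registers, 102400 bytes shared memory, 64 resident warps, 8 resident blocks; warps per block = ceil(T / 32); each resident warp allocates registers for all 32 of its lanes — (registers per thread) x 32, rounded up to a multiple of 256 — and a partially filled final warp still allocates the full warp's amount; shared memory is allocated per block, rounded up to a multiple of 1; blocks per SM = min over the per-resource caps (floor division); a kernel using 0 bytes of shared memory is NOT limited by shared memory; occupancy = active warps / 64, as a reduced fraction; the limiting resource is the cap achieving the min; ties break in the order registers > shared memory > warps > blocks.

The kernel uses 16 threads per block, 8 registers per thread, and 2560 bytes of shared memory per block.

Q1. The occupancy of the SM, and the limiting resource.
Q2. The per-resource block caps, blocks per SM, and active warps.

Answer: occupancy 1/8, limited by blocks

registers: 384 blocks
shared memory: 40 blocks
warps: 64 blocks
blocks: 8 blocks

Answer: 8 blocks, 8 active warps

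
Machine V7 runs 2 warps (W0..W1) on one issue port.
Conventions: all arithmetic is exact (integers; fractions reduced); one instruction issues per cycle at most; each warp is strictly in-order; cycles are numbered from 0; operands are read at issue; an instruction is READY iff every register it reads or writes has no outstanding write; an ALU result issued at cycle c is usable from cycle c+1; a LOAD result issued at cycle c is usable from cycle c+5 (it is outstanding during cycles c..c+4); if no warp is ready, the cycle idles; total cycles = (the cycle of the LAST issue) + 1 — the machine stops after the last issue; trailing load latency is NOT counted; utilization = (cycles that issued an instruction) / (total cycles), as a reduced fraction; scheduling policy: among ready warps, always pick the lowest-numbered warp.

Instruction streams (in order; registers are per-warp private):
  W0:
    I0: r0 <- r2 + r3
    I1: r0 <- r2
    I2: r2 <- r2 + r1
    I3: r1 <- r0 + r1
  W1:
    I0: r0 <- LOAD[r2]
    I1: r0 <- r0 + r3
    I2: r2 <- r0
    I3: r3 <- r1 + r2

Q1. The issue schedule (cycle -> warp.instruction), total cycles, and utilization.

cycle 0: W0.I0
cycle 1: W0.I1
cycle 2: W0.I2
cycle 3: W0.I3
cycle 4: W1.I0
cycle 5: idle
cycle 6: idle
cycle 7: idle
cycle 8: idle
cycle 9: W1.I1
cycle 10: W1.I2
cycle 11: W1.I3

Answer: 12 cycles, utilization 2/3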